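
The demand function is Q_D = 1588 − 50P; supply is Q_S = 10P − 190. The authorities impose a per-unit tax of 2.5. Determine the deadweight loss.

In inverse form: demand P = 31.76 − 0.02Q, supply P = 19 + 0.1Q.
Competitive equilibrium: 31.76 − 0.02Q = 19 + 0.1Q → Q* = 106.3333, P* = 29.6333.
With the tax, the buyer price exceeds the seller price by 2.5: (31.76 − 0.02Q) − (19 + 0.1Q) = 2.5 → Q' = 85.5.
ΔQ = 106.3333 − 85.5 = 20.8333; the wedge equals the tax, 2.5.
Deadweight loss = ½ × 20.8333 × 2.5 = 26.04.

26.04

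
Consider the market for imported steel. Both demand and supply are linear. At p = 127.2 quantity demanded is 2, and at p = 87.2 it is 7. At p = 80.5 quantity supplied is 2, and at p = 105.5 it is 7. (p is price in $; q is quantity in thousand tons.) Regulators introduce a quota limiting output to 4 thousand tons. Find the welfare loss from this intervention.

Demand slope = (87.2 − 127.2)/(7 − 2) = −8, so p = 143.2 − 8q.
Supply slope = (105.5 − 80.5)/(7 − 2) = 5, so p = 70.5 + 5q.
Competitive equilibrium: 143.2 − 8q = 70.5 + 5q → q* = 5.5923, p* = 98.4615.
At q = 4: demand price = 143.2 − 8·4 = 111.2; supply price = 70.5 + 5·4 = 90.5.
Δq = 5.5923 − 4 = 1.5923; wedge = 111.2 − 90.5 = 20.7.
DWL = ½ × 1.5923 × 20.7 = $16.48 thousand.

$16.48 thousand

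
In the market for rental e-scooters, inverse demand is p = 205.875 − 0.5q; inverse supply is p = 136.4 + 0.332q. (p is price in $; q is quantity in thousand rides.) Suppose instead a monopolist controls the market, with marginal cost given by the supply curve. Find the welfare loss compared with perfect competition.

Competitive equilibrium: 205.875 − 0.5q = 136.4 + 0.332q → q* = 83.5036, p* = 164.1232.
Marginal revenue: MR = 205.875 − q. Set MR = MC: 205.875 − q = 136.4 + 0.332q → q_m = 52.1584.
Price p_m = 205.875 − 0.5·52.1584 = 179.7958; MC(q_m) = 136.4 + 0.332·52.1584 = 153.7166.
Competitive q* = 83.5036, so Δq = 31.3452; wedge = 179.7958 − 153.7166 = 26.0792.
Deadweight loss = ½ × 31.3452 × 26.0792 = $408.73 thousand.

$408.73 thousand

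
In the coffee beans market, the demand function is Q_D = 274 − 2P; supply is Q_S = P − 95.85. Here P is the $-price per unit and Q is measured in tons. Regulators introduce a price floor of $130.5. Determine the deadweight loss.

$156.24

In inverse form: demand P = 137 − 0.5Q, supply P = 95.85 + Q.
Competitive equilibrium: 137 − 0.5Q = 95.85 + Q → Q* = 27.4333, P* = 123.2833.
At the floor P = 130.5, quantity demanded = (137 − 130.5)/0.5 = 13.
Sellers' marginal cost at Q' = 13: 95.85 + 1·13 = 108.85.
ΔQ = 27.4333 − 13 = 14.4333; wedge = 130.5 − 108.85 = 21.65.
Welfare loss = ½ × 14.4333 × 21.65 = $156.24.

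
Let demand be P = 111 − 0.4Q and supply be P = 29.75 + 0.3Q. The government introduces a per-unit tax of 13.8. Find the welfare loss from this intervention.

Competitive equilibrium: 111 − 0.4Q = 29.75 + 0.3Q → Q* = 116.0714, P* = 64.5714.
With the tax, the buyer price exceeds the seller price by 13.8: (111 − 0.4Q) − (29.75 + 0.3Q) = 13.8 → Q' = 96.3571.
ΔQ = 116.0714 − 96.3571 = 19.7143; the wedge equals the tax, 13.8.
Welfare loss = ½ × 19.7143 × 13.8 = 136.03.

136.03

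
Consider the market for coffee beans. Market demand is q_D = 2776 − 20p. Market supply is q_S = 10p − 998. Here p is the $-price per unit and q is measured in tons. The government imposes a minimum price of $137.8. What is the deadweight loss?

In inverse form: demand p = 138.8 − 0.05q, supply p = 99.8 + 0.1q.
Competitive equilibrium: 138.8 − 0.05q = 99.8 + 0.1q → q* = 260, p* = 125.8.
At the floor p = 137.8, quantity demanded = (138.8 − 137.8)/0.05 = 20.
Sellers' marginal cost at q' = 20: 99.8 + 0.1·20 = 101.8.
Δq = 260 − 20 = 240; wedge = 137.8 − 101.8 = 36.
Welfare loss = ½ × 240 × 36 = $4320.

$4320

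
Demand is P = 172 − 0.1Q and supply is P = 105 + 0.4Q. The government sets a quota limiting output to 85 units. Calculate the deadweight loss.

Competitive equilibrium: 172 − 0.1Q = 105 + 0.4Q → Q* = 134, P* = 158.6.
At Q = 85: demand price = 172 − 0.1·85 = 163.5; supply price = 105 + 0.4·85 = 139.
ΔQ = 134 − 85 = 49; wedge = 163.5 − 139 = 24.5.
Deadweight loss = ½ × 49 × 24.5 = 600.25.

600.25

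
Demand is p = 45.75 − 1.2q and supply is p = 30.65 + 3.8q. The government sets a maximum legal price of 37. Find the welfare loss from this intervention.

Competitive equilibrium: 45.75 − 1.2q = 30.65 + 3.8q → q* = 3.02, p* = 42.126.
At the ceiling p = 37, quantity supplied = (37 − 30.65)/3.8 = 1.6711.
Willingness to pay at q' = 1.6711: 45.75 − 1.2·1.6711 = 43.7447.
Δq = 3.02 − 1.6711 = 1.3489; wedge = 43.7447 − 37 = 6.7447.
The triangle = ½ × 1.3489 × 6.7447 = 4.55.

4.55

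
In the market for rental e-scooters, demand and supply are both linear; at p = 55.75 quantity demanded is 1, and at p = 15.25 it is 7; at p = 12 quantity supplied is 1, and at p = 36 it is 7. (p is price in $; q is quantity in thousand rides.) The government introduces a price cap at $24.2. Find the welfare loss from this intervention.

Demand slope = (15.25 − 55.75)/(7 − 1) = −6.75, so p = 62.5 − 6.75q.
Supply slope = (36 − 12)/(7 − 1) = 4, so p = 8 + 4q.
Competitive equilibrium: 62.5 − 6.75q = 8 + 4q → q* = 5.0698, p* = 28.2791.
At the ceiling p = 24.2, quantity supplied = (24.2 − 8)/4 = 4.05.
Willingness to pay at q' = 4.05: 62.5 − 6.75·4.05 = 35.1625.
Δq = 5.0698 − 4.05 = 1.0198; wedge = 35.1625 − 24.2 = 10.9625.
Deadweight loss = ½ × 1.0198 × 10.9625 = $5.59 thousand.

$5.59 thousand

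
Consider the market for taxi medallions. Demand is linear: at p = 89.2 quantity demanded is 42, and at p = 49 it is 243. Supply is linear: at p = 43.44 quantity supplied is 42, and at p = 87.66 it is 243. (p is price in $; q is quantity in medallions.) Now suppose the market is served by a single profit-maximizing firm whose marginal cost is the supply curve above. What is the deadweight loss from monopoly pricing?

$497.94

Demand slope = (49 − 89.2)/(243 − 42) = −0.2, so p = 97.6 − 0.2q.
Supply slope = (87.66 − 43.44)/(243 − 42) = 0.22, so p = 34.2 + 0.22q.
Competitive equilibrium: 97.6 − 0.2q = 34.2 + 0.22q → q* = 150.9524, p* = 67.4095.
Marginal revenue: MR = 97.6 − 0.4q. Set MR = MC: 97.6 − 0.4q = 34.2 + 0.22q → q_m = 102.2581.
Price p_m = 97.6 − 0.2·102.2581 = 77.1484; MC(q_m) = 34.2 + 0.22·102.2581 = 56.6968.
Competitive q* = 150.9524, so Δq = 48.6943; wedge = 77.1484 − 56.6968 = 20.4516.
Deadweight loss = ½ × 48.6943 × 20.4516 = $497.94.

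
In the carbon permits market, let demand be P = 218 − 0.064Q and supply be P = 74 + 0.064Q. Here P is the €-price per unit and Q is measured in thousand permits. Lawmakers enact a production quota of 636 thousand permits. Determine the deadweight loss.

€15303.744 thousand

Competitive equilibrium: 218 − 0.064Q = 74 + 0.064Q → Q* = 1125, P* = 146.
At Q = 636: demand price = 218 − 0.064·636 = 177.296; supply price = 74 + 0.064·636 = 114.704.
ΔQ = 1125 − 636 = 489; wedge = 177.296 − 114.704 = 62.592.
Welfare loss = ½ × 489 × 62.592 = €15303.744 thousand.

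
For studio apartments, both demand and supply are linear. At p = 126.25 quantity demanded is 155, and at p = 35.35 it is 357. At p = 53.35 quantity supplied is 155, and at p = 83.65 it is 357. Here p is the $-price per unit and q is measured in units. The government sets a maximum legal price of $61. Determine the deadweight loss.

$1491.075

Demand slope = (35.35 − 126.25)/(357 − 155) = −0.45, so p = 196 − 0.45q.
Supply slope = (83.65 − 53.35)/(357 − 155) = 0.15, so p = 30.1 + 0.15q.
Competitive equilibrium: 196 − 0.45q = 30.1 + 0.15q → q* = 276.5, p* = 71.575.
At the ceiling p = 61, quantity supplied = (61 − 30.1)/0.15 = 206.
Willingness to pay at q' = 206: 196 − 0.45·206 = 103.3.
Δq = 276.5 − 206 = 70.5; wedge = 103.3 − 61 = 42.3.
Welfare loss = ½ × 70.5 × 42.3 = $1491.075.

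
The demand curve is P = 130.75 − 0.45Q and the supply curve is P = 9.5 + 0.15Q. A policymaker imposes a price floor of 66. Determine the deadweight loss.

Competitive equilibrium: 130.75 − 0.45Q = 9.5 + 0.15Q → Q* = 202.0833, P* = 39.8125.
At the floor P = 66, quantity demanded = (130.75 − 66)/0.45 = 143.8889.
Sellers' marginal cost at Q' = 143.8889: 9.5 + 0.15·143.8889 = 31.0833.
ΔQ = 202.0833 − 143.8889 = 58.1944; wedge = 66 − 31.0833 = 34.9167.
Welfare loss = ½ × 58.1944 × 34.9167 = 1015.98.

1015.98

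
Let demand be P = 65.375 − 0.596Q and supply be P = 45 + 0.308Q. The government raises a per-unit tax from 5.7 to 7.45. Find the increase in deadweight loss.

Competitive equilibrium: 65.375 − 0.596Q = 45 + 0.308Q → Q* = 22.5387, P* = 51.9419.
For a per-unit tax t: ΔQ = t/0.904, so DWL = ½·t·(t/0.904) = t²/1.808.
At t = 5.7: DWL = 17.97. At t = 7.45: DWL = 30.698.
Increase = 30.698 − 17.97 = 12.73.

12.73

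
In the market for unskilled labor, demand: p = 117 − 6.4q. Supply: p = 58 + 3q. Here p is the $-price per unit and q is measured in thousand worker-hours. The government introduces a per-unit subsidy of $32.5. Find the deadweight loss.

Competitive equilibrium: 117 − 6.4q = 58 + 3q → q* = 6.2766, p* = 76.8298.
The subsidy lowers effective supply by 32.5: p = 25.5 + 3q.
New quantity: 117 − 6.4q = 25.5 + 3q → q' = 9.734.
Overproduction Δq = 9.734 − 6.2766 = 3.4574; wedge = subsidy = 32.5.
DWL = ½ × 3.4574 × 32.5 = $56.18 thousand.

$56.18 thousand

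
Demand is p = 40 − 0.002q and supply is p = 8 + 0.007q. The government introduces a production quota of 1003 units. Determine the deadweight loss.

29319.93

Competitive equilibrium: 40 − 0.002q = 8 + 0.007q → q* = 3555.5556, p* = 32.8889.
At q = 1003: demand price = 40 − 0.002·1003 = 37.994; supply price = 8 + 0.007·1003 = 15.021.
Δq = 3555.5556 − 1003 = 2552.5556; wedge = 37.994 − 15.021 = 22.973.
Welfare loss = ½ × 2552.5556 × 22.973 = 29319.93.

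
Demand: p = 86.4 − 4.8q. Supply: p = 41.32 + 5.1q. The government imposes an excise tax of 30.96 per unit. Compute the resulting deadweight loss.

Competitive equilibrium: 86.4 − 4.8q = 41.32 + 5.1q → q* = 4.5535, p* = 64.543.
With the tax, the buyer price exceeds the seller price by 30.96: (86.4 − 4.8q) − (41.32 + 5.1q) = 30.96 → q' = 1.4263.
Δq = 4.5535 − 1.4263 = 3.1272; the wedge equals the tax, 30.96.
The triangle = ½ × 3.1272 × 30.96 = 48.41.

48.41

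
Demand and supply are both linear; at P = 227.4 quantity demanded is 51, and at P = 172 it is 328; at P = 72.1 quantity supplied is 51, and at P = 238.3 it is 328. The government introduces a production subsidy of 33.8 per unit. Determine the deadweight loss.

Demand slope = (172 − 227.4)/(328 − 51) = −0.2, so P = 237.6 − 0.2Q.
Supply slope = (238.3 − 72.1)/(328 − 51) = 0.6, so P = 41.5 + 0.6Q.
Competitive equilibrium: 237.6 − 0.2Q = 41.5 + 0.6Q → Q* = 245.125, P* = 188.575.
The subsidy lowers effective supply by 33.8: P = 7.7 + 0.6Q.
New quantity: 237.6 − 0.2Q = 7.7 + 0.6Q → Q' = 287.375.
Overproduction ΔQ = 287.375 − 245.125 = 42.25; wedge = subsidy = 33.8.
Deadweight loss = ½ × 42.25 × 33.8 = 714.025.

714.025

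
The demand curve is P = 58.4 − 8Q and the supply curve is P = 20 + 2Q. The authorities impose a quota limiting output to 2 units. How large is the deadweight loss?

16.928

Competitive equilibrium: 58.4 − 8Q = 20 + 2Q → Q* = 3.84, P* = 27.68.
At Q = 2: demand price = 58.4 − 8·2 = 42.4; supply price = 20 + 2·2 = 24.
ΔQ = 3.84 − 2 = 1.84; wedge = 42.4 − 24 = 18.4.
Welfare loss = ½ × 1.84 × 18.4 = 16.928.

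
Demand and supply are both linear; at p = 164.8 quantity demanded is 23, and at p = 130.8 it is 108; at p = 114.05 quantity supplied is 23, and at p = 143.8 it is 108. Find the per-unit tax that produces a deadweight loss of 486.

Demand slope = (130.8 − 164.8)/(108 − 23) = −0.4, so p = 174 − 0.4q.
Supply slope = (143.8 − 114.05)/(108 − 23) = 0.35, so p = 106 + 0.35q.
Competitive equilibrium: 174 − 0.4q = 106 + 0.35q → q* = 90.6667, p* = 137.7333.
A tax t gives Δq = t/0.75 and wedge t, so DWL = t²/1.5.
t²/1.5 = 486 → t² = 729 → t = 27.

27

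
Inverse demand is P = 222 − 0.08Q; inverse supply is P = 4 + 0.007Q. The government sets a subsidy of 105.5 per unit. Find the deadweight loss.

63966.95

Competitive equilibrium: 222 − 0.08Q = 4 + 0.007Q → Q* = 2505.74713, P* = 21.54023.
The subsidy lowers effective supply by 105.5: P = 0.007Q − 101.5.
New quantity: 222 − 0.08Q = 0.007Q − 101.5 → Q' = 3718.3908.
Overproduction ΔQ = 3718.3908 − 2505.74713 = 1212.64367; wedge = subsidy = 105.5.
Welfare loss = ½ × 1212.64367 × 105.5 = 63966.95.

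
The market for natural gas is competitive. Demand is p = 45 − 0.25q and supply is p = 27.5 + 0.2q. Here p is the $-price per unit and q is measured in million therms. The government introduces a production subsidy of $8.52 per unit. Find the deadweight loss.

$80.656 million

Competitive equilibrium: 45 − 0.25q = 27.5 + 0.2q → q* = 38.8889, p* = 35.2778.
The subsidy lowers effective supply by 8.52: p = 18.98 + 0.2q.
New quantity: 45 − 0.25q = 18.98 + 0.2q → q' = 57.8222.
Overproduction Δq = 57.8222 − 38.8889 = 18.9333; wedge = subsidy = 8.52.
The triangle = ½ × 18.9333 × 8.52 = $80.656 million.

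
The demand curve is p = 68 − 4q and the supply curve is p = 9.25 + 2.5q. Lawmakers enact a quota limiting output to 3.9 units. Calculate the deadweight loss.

Competitive equilibrium: 68 − 4q = 9.25 + 2.5q → q* = 9.0385, p* = 31.8462.
At q = 3.9: demand price = 68 − 4·3.9 = 52.4; supply price = 9.25 + 2.5·3.9 = 19.
Δq = 9.0385 − 3.9 = 5.1385; wedge = 52.4 − 19 = 33.4.
Deadweight loss = ½ × 5.1385 × 33.4 = 85.81.

85.81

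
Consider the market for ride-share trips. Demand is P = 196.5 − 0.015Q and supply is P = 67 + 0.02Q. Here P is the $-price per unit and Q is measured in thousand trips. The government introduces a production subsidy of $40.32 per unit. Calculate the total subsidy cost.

$195632.64 thousand

Competitive equilibrium: 196.5 − 0.015Q = 67 + 0.02Q → Q* = 3700, P* = 141.
The subsidy lowers effective supply by 40.32: P = 26.68 + 0.02Q.
New quantity: 196.5 − 0.015Q = 26.68 + 0.02Q → Q' = 4852.
Total subsidy cost = 40.32 × 4852 = $195632.64 thousand.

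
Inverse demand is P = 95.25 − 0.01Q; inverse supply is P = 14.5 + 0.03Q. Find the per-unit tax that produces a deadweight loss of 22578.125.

Competitive equilibrium: 95.25 − 0.01Q = 14.5 + 0.03Q → Q* = 2018.75, P* = 75.0625.
A tax t gives ΔQ = t/0.04 and wedge t, so DWL = t²/0.08.
t²/0.08 = 22578.125 → t² = 1806.25 → t = 42.5.

42.5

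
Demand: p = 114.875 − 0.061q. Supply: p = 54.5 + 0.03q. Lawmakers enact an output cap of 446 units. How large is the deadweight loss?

2151.67

Competitive equilibrium: 114.875 − 0.061q = 54.5 + 0.03q → q* = 663.4615, p* = 74.4038.
At q = 446: demand price = 114.875 − 0.061·446 = 87.669; supply price = 54.5 + 0.03·446 = 67.88.
Δq = 663.4615 − 446 = 217.4615; wedge = 87.669 − 67.88 = 19.789.
Welfare loss = ½ × 217.4615 × 19.789 = 2151.67.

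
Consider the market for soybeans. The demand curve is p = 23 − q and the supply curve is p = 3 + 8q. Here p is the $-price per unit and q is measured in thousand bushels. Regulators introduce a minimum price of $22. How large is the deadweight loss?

Competitive equilibrium: 23 − q = 3 + 8q → q* = 2.2222, p* = 20.7778.
At the floor p = 22, quantity demanded = (23 − 22)/1 = 1.
Sellers' marginal cost at q' = 1: 3 + 8·1 = 11.
Δq = 2.2222 − 1 = 1.2222; wedge = 22 − 11 = 11.
The triangle = ½ × 1.2222 × 11 = $6.72 thousand.

$6.72 thousand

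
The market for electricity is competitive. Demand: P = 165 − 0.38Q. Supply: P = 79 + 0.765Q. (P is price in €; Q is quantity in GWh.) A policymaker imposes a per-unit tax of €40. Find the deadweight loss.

Competitive equilibrium: 165 − 0.38Q = 79 + 0.765Q → Q* = 75.1092, P* = 136.4585.
With the tax, the buyer price exceeds the seller price by 40: (165 − 0.38Q) − (79 + 0.765Q) = 40 → Q' = 40.1747.
ΔQ = 75.1092 − 40.1747 = 34.9345; the wedge equals the tax, 40.
The triangle = ½ × 34.9345 × 40 = €698.69.

€698.69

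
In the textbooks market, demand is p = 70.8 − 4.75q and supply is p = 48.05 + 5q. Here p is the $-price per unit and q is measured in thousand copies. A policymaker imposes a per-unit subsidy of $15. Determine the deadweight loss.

Competitive equilibrium: 70.8 − 4.75q = 48.05 + 5q → q* = 2.3333, p* = 59.7167.
The subsidy lowers effective supply by 15: p = 33.05 + 5q.
New quantity: 70.8 − 4.75q = 33.05 + 5q → q' = 3.8718.
Overproduction Δq = 3.8718 − 2.3333 = 1.5385; wedge = subsidy = 15.
Deadweight loss = ½ × 1.5385 × 15 = $11.54 thousand.

$11.54 thousand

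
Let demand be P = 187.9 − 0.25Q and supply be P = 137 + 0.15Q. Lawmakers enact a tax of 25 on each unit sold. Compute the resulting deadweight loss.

781.25

Competitive equilibrium: 187.9 − 0.25Q = 137 + 0.15Q → Q* = 127.25, P* = 156.0875.
With the tax, the buyer price exceeds the seller price by 25: (187.9 − 0.25Q) − (137 + 0.15Q) = 25 → Q' = 64.75.
ΔQ = 127.25 − 64.75 = 62.5; the wedge equals the tax, 25.
Welfare loss = ½ × 62.5 × 25 = 781.25.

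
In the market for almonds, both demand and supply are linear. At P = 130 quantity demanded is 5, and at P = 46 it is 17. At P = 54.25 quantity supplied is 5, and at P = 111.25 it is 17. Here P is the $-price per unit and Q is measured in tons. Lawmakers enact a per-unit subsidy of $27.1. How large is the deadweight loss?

$31.25

Demand slope = (46 − 130)/(17 − 5) = −7, so P = 165 − 7Q.
Supply slope = (111.25 − 54.25)/(17 − 5) = 4.75, so P = 30.5 + 4.75Q.
Competitive equilibrium: 165 − 7Q = 30.5 + 4.75Q → Q* = 11.4468, P* = 84.8723.
The subsidy lowers effective supply by 27.1: P = 3.4 + 4.75Q.
New quantity: 165 − 7Q = 3.4 + 4.75Q → Q' = 13.7532.
Overproduction ΔQ = 13.7532 − 11.4468 = 2.3064; wedge = subsidy = 27.1.
Welfare loss = ½ × 2.3064 × 27.1 = $31.25.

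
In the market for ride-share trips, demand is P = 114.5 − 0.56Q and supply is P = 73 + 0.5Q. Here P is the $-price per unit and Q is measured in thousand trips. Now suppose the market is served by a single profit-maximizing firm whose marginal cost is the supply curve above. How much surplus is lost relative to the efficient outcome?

Competitive equilibrium: 114.5 − 0.56Q = 73 + 0.5Q → Q* = 39.1509, P* = 92.5755.
Marginal revenue: MR = 114.5 − 1.12Q. Set MR = MC: 114.5 − 1.12Q = 73 + 0.5Q → Q_m = 25.6173.
Price P_m = 114.5 − 0.56·25.6173 = 100.1543; MC(Q_m) = 73 + 0.5·25.6173 = 85.8087.
Competitive Q* = 39.1509, so ΔQ = 13.5336; wedge = 100.1543 − 85.8087 = 14.3456.
DWL = ½ × 13.5336 × 14.3456 = $97.07 thousand.

$97.07 thousand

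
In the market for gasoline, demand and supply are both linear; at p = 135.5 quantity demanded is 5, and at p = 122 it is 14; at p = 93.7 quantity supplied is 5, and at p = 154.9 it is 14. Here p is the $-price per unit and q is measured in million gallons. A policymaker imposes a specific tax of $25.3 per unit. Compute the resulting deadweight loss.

$38.56 million

Demand slope = (122 − 135.5)/(14 − 5) = −1.5, so p = 143 − 1.5q.
Supply slope = (154.9 − 93.7)/(14 − 5) = 6.8, so p = 59.7 + 6.8q.
Competitive equilibrium: 143 − 1.5q = 59.7 + 6.8q → q* = 10.0361, p* = 127.9458.
With the tax, the buyer price exceeds the seller price by 25.3: (143 − 1.5q) − (59.7 + 6.8q) = 25.3 → q' = 6.988.
Δq = 10.0361 − 6.988 = 3.0481; the wedge equals the tax, 25.3.
The triangle = ½ × 3.0481 × 25.3 = $38.56 million.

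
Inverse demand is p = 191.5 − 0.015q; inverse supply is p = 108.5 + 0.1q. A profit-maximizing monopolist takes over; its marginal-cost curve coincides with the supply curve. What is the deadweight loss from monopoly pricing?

Competitive equilibrium: 191.5 − 0.015q = 108.5 + 0.1q → q* = 721.7391, p* = 180.6739.
Marginal revenue: MR = 191.5 − 0.03q. Set MR = MC: 191.5 − 0.03q = 108.5 + 0.1q → q_m = 638.4615.
Price p_m = 191.5 − 0.015·638.4615 = 181.9231; MC(q_m) = 108.5 + 0.1·638.4615 = 172.3462.
Competitive q* = 721.7391, so Δq = 83.2776; wedge = 181.9231 − 172.3462 = 9.5769.
The triangle = ½ × 83.2776 × 9.5769 = 398.77.

398.77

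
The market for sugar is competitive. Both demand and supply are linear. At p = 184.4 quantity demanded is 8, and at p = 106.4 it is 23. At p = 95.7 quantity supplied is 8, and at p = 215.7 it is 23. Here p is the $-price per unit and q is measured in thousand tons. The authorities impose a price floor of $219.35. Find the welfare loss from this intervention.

Demand slope = (106.4 − 184.4)/(23 − 8) = −5.2, so p = 226 − 5.2q.
Supply slope = (215.7 − 95.7)/(23 − 8) = 8, so p = 31.7 + 8q.
Competitive equilibrium: 226 − 5.2q = 31.7 + 8q → q* = 14.7197, p* = 149.45758.
At the floor p = 219.35, quantity demanded = (226 − 219.35)/5.2 = 1.27885.
Sellers' marginal cost at q' = 1.27885: 31.7 + 8·1.27885 = 41.9308.
Δq = 14.7197 − 1.27885 = 13.44085; wedge = 219.35 − 41.9308 = 177.4192.
DWL = ½ × 13.44085 × 177.4192 = $1192.33 thousand.

$1192.33 thousand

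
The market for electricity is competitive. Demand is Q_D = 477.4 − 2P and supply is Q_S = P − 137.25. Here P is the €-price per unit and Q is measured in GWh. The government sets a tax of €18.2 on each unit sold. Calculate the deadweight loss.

€110.41

In inverse form: demand P = 238.7 − 0.5Q, supply P = 137.25 + Q.
Competitive equilibrium: 238.7 − 0.5Q = 137.25 + Q → Q* = 67.6333, P* = 204.8833.
With the tax, the buyer price exceeds the seller price by 18.2: (238.7 − 0.5Q) − (137.25 + Q) = 18.2 → Q' = 55.5.
ΔQ = 67.6333 − 55.5 = 12.1333; the wedge equals the tax, 18.2.
DWL = ½ × 12.1333 × 18.2 = €110.41.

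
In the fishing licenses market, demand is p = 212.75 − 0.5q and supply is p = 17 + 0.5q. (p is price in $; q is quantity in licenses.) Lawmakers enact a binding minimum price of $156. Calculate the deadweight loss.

$3382.53

Competitive equilibrium: 212.75 − 0.5q = 17 + 0.5q → q* = 195.75, p* = 114.875.
At the floor p = 156, quantity demanded = (212.75 − 156)/0.5 = 113.5.
Sellers' marginal cost at q' = 113.5: 17 + 0.5·113.5 = 73.75.
Δq = 195.75 − 113.5 = 82.25; wedge = 156 − 73.75 = 82.25.
DWL = ½ × 82.25 × 82.25 = $3382.53.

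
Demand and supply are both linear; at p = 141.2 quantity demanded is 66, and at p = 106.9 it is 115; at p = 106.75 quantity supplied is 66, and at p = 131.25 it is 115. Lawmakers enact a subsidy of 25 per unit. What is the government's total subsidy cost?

Demand slope = (106.9 − 141.2)/(115 − 66) = −0.7, so p = 187.4 − 0.7q.
Supply slope = (131.25 − 106.75)/(115 − 66) = 0.5, so p = 73.75 + 0.5q.
Competitive equilibrium: 187.4 − 0.7q = 73.75 + 0.5q → q* = 94.7083, p* = 121.1042.
The subsidy lowers effective supply by 25: p = 48.75 + 0.5q.
New quantity: 187.4 − 0.7q = 48.75 + 0.5q → q' = 115.5417.
Total subsidy cost = 25 × 115.5417 = 2888.54.

2888.54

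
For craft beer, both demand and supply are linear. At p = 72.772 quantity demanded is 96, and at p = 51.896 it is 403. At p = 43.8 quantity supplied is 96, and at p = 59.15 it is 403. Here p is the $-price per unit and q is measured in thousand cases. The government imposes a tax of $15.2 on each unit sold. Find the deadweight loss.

$978.98 thousand

Demand slope = (51.896 − 72.772)/(403 − 96) = −0.068, so p = 79.3 − 0.068q.
Supply slope = (59.15 − 43.8)/(403 − 96) = 0.05, so p = 39 + 0.05q.
Competitive equilibrium: 79.3 − 0.068q = 39 + 0.05q → q* = 341.5254, p* = 56.0763.
With the tax, the buyer price exceeds the seller price by 15.2: (79.3 − 0.068q) − (39 + 0.05q) = 15.2 → q' = 212.7119.
Δq = 341.5254 − 212.7119 = 128.8135; the wedge equals the tax, 15.2.
Welfare loss = ½ × 128.8135 × 15.2 = $978.98 thousand.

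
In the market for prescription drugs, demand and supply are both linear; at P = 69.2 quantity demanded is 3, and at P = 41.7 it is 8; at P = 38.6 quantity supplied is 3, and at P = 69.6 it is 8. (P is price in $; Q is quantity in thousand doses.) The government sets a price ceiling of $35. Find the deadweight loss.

Demand slope = (41.7 − 69.2)/(8 − 3) = −5.5, so P = 85.7 − 5.5Q.
Supply slope = (69.6 − 38.6)/(8 − 3) = 6.2, so P = 20 + 6.2Q.
Competitive equilibrium: 85.7 − 5.5Q = 20 + 6.2Q → Q* = 5.61538, P* = 54.81538.
At the ceiling P = 35, quantity supplied = (35 − 20)/6.2 = 2.41935.
Willingness to pay at Q' = 2.41935: 85.7 − 5.5·2.41935 = 72.39358.
ΔQ = 5.61538 − 2.41935 = 3.19603; wedge = 72.39358 − 35 = 37.39358.
Welfare loss = ½ × 3.19603 × 37.39358 = $59.76 thousand.

$59.76 thousand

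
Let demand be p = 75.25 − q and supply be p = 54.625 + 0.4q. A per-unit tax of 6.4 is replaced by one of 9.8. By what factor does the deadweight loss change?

2.345

Competitive equilibrium: 75.25 − q = 54.625 + 0.4q → q* = 14.7321, p* = 60.5179.
For a per-unit tax t: Δq = t/1.4, so DWL = ½·t·(t/1.4) = t²/2.8.
At t = 6.4: DWL = 14.629. At t = 9.8: DWL = 34.3.
Ratio = (9.8/6.4)² = 2.345.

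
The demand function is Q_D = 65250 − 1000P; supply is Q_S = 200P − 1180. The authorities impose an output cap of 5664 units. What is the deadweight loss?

53619.50

In inverse form: demand P = 65.25 − 0.001Q, supply P = 5.9 + 0.005Q.
Competitive equilibrium: 65.25 − 0.001Q = 5.9 + 0.005Q → Q* = 9891.6667, P* = 55.3583.
At Q = 5664: demand price = 65.25 − 0.001·5664 = 59.586; supply price = 5.9 + 0.005·5664 = 34.22.
ΔQ = 9891.6667 − 5664 = 4227.6667; wedge = 59.586 − 34.22 = 25.366.
Welfare loss = ½ × 4227.6667 × 25.366 = 53619.50.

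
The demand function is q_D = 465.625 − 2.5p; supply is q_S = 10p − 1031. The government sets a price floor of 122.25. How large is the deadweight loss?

9.92

In inverse form: demand p = 186.25 − 0.4q, supply p = 103.1 + 0.1q.
Competitive equilibrium: 186.25 − 0.4q = 103.1 + 0.1q → q* = 166.3, p* = 119.73.
At the floor p = 122.25, quantity demanded = (186.25 − 122.25)/0.4 = 160.
Sellers' marginal cost at q' = 160: 103.1 + 0.1·160 = 119.1.
Δq = 166.3 − 160 = 6.3; wedge = 122.25 − 119.1 = 3.15.
The triangle = ½ × 6.3 × 3.15 = 9.92.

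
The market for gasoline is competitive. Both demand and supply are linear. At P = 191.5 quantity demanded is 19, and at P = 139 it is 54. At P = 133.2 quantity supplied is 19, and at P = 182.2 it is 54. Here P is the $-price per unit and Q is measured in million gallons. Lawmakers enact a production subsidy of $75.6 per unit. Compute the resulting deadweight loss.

$985.41 million

Demand slope = (139 − 191.5)/(54 − 19) = −1.5, so P = 220 − 1.5Q.
Supply slope = (182.2 − 133.2)/(54 − 19) = 1.4, so P = 106.6 + 1.4Q.
Competitive equilibrium: 220 − 1.5Q = 106.6 + 1.4Q → Q* = 39.1034, P* = 161.3448.
The subsidy lowers effective supply by 75.6: P = 31 + 1.4Q.
New quantity: 220 − 1.5Q = 31 + 1.4Q → Q' = 65.1724.
Overproduction ΔQ = 65.1724 − 39.1034 = 26.069; wedge = subsidy = 75.6.
Welfare loss = ½ × 26.069 × 75.6 = $985.41 million.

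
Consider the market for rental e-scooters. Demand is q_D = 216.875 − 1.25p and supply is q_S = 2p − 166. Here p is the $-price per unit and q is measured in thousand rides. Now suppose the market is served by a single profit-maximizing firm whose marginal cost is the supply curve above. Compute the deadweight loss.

In inverse form: demand p = 173.5 − 0.8q, supply p = 83 + 0.5q.
Competitive equilibrium: 173.5 − 0.8q = 83 + 0.5q → q* = 69.6154, p* = 117.8077.
Marginal revenue: MR = 173.5 − 1.6q. Set MR = MC: 173.5 − 1.6q = 83 + 0.5q → q_m = 43.0952.
Price p_m = 173.5 − 0.8·43.0952 = 139.0238; MC(q_m) = 83 + 0.5·43.0952 = 104.5476.
Competitive q* = 69.6154, so Δq = 26.5202; wedge = 139.0238 − 104.5476 = 34.4762.
The triangle = ½ × 26.5202 × 34.4762 = $457.16 thousand.

$457.16 thousand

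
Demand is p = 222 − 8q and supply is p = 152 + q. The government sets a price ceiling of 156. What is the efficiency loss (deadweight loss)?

Competitive equilibrium: 222 − 8q = 152 + q → q* = 7.7778, p* = 159.7778.
At the ceiling p = 156, quantity supplied = (156 − 152)/1 = 4.
Willingness to pay at q' = 4: 222 − 8·4 = 190.
Δq = 7.7778 − 4 = 3.7778; wedge = 190 − 156 = 34.
Welfare loss = ½ × 3.7778 × 34 = 64.22.

64.22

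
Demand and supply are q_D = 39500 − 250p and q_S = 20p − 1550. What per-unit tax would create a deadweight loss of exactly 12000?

36

In inverse form: demand p = 158 − 0.004q, supply p = 77.5 + 0.05q.
Competitive equilibrium: 158 − 0.004q = 77.5 + 0.05q → q* = 1490.7407, p* = 152.037.
A tax t gives Δq = t/0.054 and wedge t, so DWL = t²/0.108.
t²/0.108 = 12000 → t² = 1296 → t = 36.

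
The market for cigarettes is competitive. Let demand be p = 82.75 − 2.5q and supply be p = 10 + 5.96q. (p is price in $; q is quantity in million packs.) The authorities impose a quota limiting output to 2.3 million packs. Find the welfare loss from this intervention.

$167.85 million

Competitive equilibrium: 82.75 − 2.5q = 10 + 5.96q → q* = 8.5993, p* = 61.2518.
At q = 2.3: demand price = 82.75 − 2.5·2.3 = 77; supply price = 10 + 5.96·2.3 = 23.708.
Δq = 8.5993 − 2.3 = 6.2993; wedge = 77 − 23.708 = 53.292.
Welfare loss = ½ × 6.2993 × 53.292 = $167.85 million.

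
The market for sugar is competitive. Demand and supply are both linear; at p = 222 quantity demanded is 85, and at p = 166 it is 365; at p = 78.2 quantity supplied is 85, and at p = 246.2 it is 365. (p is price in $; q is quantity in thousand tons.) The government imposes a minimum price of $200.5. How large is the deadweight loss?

Demand slope = (166 − 222)/(365 − 85) = −0.2, so p = 239 − 0.2q.
Supply slope = (246.2 − 78.2)/(365 − 85) = 0.6, so p = 27.2 + 0.6q.
Competitive equilibrium: 239 − 0.2q = 27.2 + 0.6q → q* = 264.75, p* = 186.05.
At the floor p = 200.5, quantity demanded = (239 − 200.5)/0.2 = 192.5.
Sellers' marginal cost at q' = 192.5: 27.2 + 0.6·192.5 = 142.7.
Δq = 264.75 − 192.5 = 72.25; wedge = 200.5 − 142.7 = 57.8.
Welfare loss = ½ × 72.25 × 57.8 = $2088.025 thousand.

$2088.025 thousand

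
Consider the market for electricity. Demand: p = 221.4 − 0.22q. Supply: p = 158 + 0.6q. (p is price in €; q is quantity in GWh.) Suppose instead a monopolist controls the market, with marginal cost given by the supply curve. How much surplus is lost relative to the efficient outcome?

Competitive equilibrium: 221.4 − 0.22q = 158 + 0.6q → q* = 77.3171, p* = 204.3902.
Marginal revenue: MR = 221.4 − 0.44q. Set MR = MC: 221.4 − 0.44q = 158 + 0.6q → q_m = 60.9615.
Price p_m = 221.4 − 0.22·60.9615 = 207.9885; MC(q_m) = 158 + 0.6·60.9615 = 194.5769.
Competitive q* = 77.3171, so Δq = 16.3556; wedge = 207.9885 − 194.5769 = 13.4116.
The triangle = ½ × 16.3556 × 13.4116 = €109.68.

€109.68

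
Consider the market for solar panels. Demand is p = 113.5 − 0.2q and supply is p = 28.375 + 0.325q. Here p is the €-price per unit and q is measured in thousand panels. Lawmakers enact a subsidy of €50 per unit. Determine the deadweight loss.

€2380.95 thousand

Competitive equilibrium: 113.5 − 0.2q = 28.375 + 0.325q → q* = 162.1429, p* = 81.0714.
The subsidy lowers effective supply by 50: p = 0.325q − 21.625.
New quantity: 113.5 − 0.2q = 0.325q − 21.625 → q' = 257.381.
Overproduction Δq = 257.381 − 162.1429 = 95.2381; wedge = subsidy = 50.
The triangle = ½ × 95.2381 × 50 = €2380.95 thousand.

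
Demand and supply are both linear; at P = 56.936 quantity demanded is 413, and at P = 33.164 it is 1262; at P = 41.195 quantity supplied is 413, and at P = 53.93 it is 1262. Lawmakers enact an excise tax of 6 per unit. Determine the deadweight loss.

418.60

Demand slope = (33.164 − 56.936)/(1262 − 413) = −0.028, so P = 68.5 − 0.028Q.
Supply slope = (53.93 − 41.195)/(1262 − 413) = 0.015, so P = 35 + 0.015Q.
Competitive equilibrium: 68.5 − 0.028Q = 35 + 0.015Q → Q* = 779.0698, P* = 46.686.
With the tax, the buyer price exceeds the seller price by 6: (68.5 − 0.028Q) − (35 + 0.015Q) = 6 → Q' = 639.5349.
ΔQ = 779.0698 − 639.5349 = 139.5349; the wedge equals the tax, 6.
The triangle = ½ × 139.5349 × 6 = 418.60.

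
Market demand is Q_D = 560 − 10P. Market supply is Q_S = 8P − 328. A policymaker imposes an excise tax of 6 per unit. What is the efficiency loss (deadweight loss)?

In inverse form: demand P = 56 − 0.1Q, supply P = 41 + 0.125Q.
Competitive equilibrium: 56 − 0.1Q = 41 + 0.125Q → Q* = 66.6667, P* = 49.3333.
With the tax, the buyer price exceeds the seller price by 6: (56 − 0.1Q) − (41 + 0.125Q) = 6 → Q' = 40.
ΔQ = 66.6667 − 40 = 26.6667; the wedge equals the tax, 6.
DWL = ½ × 26.6667 × 6 = 80.

80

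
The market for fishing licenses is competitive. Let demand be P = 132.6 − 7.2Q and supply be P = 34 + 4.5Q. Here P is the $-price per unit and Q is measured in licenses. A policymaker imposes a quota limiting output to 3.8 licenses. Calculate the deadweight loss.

$125.26

Competitive equilibrium: 132.6 − 7.2Q = 34 + 4.5Q → Q* = 8.4274, P* = 71.9231.
At Q = 3.8: demand price = 132.6 − 7.2·3.8 = 105.24; supply price = 34 + 4.5·3.8 = 51.1.
ΔQ = 8.4274 − 3.8 = 4.6274; wedge = 105.24 − 51.1 = 54.14.
DWL = ½ × 4.6274 × 54.14 = $125.26.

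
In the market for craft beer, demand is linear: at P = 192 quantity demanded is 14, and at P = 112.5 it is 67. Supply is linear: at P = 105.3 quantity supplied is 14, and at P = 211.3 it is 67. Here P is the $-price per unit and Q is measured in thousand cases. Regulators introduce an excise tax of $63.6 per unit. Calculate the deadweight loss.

$577.85 thousand

Demand slope = (112.5 − 192)/(67 − 14) = −1.5, so P = 213 − 1.5Q.
Supply slope = (211.3 − 105.3)/(67 − 14) = 2, so P = 77.3 + 2Q.
Competitive equilibrium: 213 − 1.5Q = 77.3 + 2Q → Q* = 38.7714, P* = 154.8429.
With the tax, the buyer price exceeds the seller price by 63.6: (213 − 1.5Q) − (77.3 + 2Q) = 63.6 → Q' = 20.6.
ΔQ = 38.7714 − 20.6 = 18.1714; the wedge equals the tax, 63.6.
DWL = ½ × 18.1714 × 63.6 = $577.85 thousand.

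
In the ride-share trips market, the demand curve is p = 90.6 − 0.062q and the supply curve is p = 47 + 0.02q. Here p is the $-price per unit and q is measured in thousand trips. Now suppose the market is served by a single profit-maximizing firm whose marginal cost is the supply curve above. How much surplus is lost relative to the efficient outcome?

$2148.76 thousand

Competitive equilibrium: 90.6 − 0.062q = 47 + 0.02q → q* = 531.7073, p* = 57.6341.
Marginal revenue: MR = 90.6 − 0.124q. Set MR = MC: 90.6 − 0.124q = 47 + 0.02q → q_m = 302.7778.
Price p_m = 90.6 − 0.062·302.7778 = 71.8278; MC(q_m) = 47 + 0.02·302.7778 = 53.0556.
Competitive q* = 531.7073, so Δq = 228.9295; wedge = 71.8278 − 53.0556 = 18.7722.
Deadweight loss = ½ × 228.9295 × 18.7722 = $2148.76 thousand.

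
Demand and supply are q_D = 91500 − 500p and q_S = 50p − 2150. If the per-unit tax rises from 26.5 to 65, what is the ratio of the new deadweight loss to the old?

6.016

In inverse form: demand p = 183 − 0.002q, supply p = 43 + 0.02q.
Competitive equilibrium: 183 − 0.002q = 43 + 0.02q → q* = 6363.6364, p* = 170.2727.
For a per-unit tax t: Δq = t/0.022, so DWL = ½·t·(t/0.022) = t²/0.044.
At t = 26.5: DWL = 15960.227. At t = 65: DWL = 96022.727.
Ratio = (65/26.5)² = 6.016.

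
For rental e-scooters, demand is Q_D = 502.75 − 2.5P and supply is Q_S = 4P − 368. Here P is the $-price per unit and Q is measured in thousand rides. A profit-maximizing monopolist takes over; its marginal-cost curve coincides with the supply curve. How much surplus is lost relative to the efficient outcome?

In inverse form: demand P = 201.1 − 0.4Q, supply P = 92 + 0.25Q.
Competitive equilibrium: 201.1 − 0.4Q = 92 + 0.25Q → Q* = 167.8462, P* = 133.9615.
Marginal revenue: MR = 201.1 − 0.8Q. Set MR = MC: 201.1 − 0.8Q = 92 + 0.25Q → Q_m = 103.9048.
Price P_m = 201.1 − 0.4·103.9048 = 159.5381; MC(Q_m) = 92 + 0.25·103.9048 = 117.9762.
Competitive Q* = 167.8462, so ΔQ = 63.9414; wedge = 159.5381 − 117.9762 = 41.5619.
Welfare loss = ½ × 63.9414 × 41.5619 = $1328.76 thousand.

$1328.76 thousand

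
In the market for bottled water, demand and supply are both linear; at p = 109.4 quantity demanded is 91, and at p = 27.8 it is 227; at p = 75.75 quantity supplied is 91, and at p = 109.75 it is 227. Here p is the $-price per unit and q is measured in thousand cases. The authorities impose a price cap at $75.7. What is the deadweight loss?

Demand slope = (27.8 − 109.4)/(227 − 91) = −0.6, so p = 164 − 0.6q.
Supply slope = (109.75 − 75.75)/(227 − 91) = 0.25, so p = 53 + 0.25q.
Competitive equilibrium: 164 − 0.6q = 53 + 0.25q → q* = 130.5882, p* = 85.6471.
At the ceiling p = 75.7, quantity supplied = (75.7 − 53)/0.25 = 90.8.
Willingness to pay at q' = 90.8: 164 − 0.6·90.8 = 109.52.
Δq = 130.5882 − 90.8 = 39.7882; wedge = 109.52 − 75.7 = 33.82.
The triangle = ½ × 39.7882 × 33.82 = $672.82 thousand.

$672.82 thousand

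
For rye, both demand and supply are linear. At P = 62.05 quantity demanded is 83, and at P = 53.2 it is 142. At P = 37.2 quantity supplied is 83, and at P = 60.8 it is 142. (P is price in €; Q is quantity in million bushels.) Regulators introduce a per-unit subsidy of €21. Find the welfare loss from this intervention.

€400.91 million

Demand slope = (53.2 − 62.05)/(142 − 83) = −0.15, so P = 74.5 − 0.15Q.
Supply slope = (60.8 − 37.2)/(142 − 83) = 0.4, so P = 4 + 0.4Q.
Competitive equilibrium: 74.5 − 0.15Q = 4 + 0.4Q → Q* = 128.1818, P* = 55.2727.
The subsidy lowers effective supply by 21: P = 0.4Q − 17.
New quantity: 74.5 − 0.15Q = 0.4Q − 17 → Q' = 166.3636.
Overproduction ΔQ = 166.3636 − 128.1818 = 38.1818; wedge = subsidy = 21.
The triangle = ½ × 38.1818 × 21 = €400.91 million.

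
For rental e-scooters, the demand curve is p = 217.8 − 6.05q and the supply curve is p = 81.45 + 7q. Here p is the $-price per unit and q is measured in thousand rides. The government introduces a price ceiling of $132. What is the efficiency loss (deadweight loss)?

$67.94 thousand

Competitive equilibrium: 217.8 − 6.05q = 81.45 + 7q → q* = 10.4483, p* = 154.5879.
At the ceiling p = 132, quantity supplied = (132 − 81.45)/7 = 7.2214.
Willingness to pay at q' = 7.2214: 217.8 − 6.05·7.2214 = 174.1105.
Δq = 10.4483 − 7.2214 = 3.2269; wedge = 174.1105 − 132 = 42.1105.
Welfare loss = ½ × 3.2269 × 42.1105 = $67.94 thousand.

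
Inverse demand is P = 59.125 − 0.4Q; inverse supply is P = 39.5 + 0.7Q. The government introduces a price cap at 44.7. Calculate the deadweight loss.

59.63

Competitive equilibrium: 59.125 − 0.4Q = 39.5 + 0.7Q → Q* = 17.8409, P* = 51.9886.
At the ceiling P = 44.7, quantity supplied = (44.7 − 39.5)/0.7 = 7.4286.
Willingness to pay at Q' = 7.4286: 59.125 − 0.4·7.4286 = 56.1536.
ΔQ = 17.8409 − 7.4286 = 10.4123; wedge = 56.1536 − 44.7 = 11.4536.
The triangle = ½ × 10.4123 × 11.4536 = 59.63.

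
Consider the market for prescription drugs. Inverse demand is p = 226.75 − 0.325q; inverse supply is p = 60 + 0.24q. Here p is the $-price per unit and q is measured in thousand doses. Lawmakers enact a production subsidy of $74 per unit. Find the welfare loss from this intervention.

$4846.02 thousand

Competitive equilibrium: 226.75 − 0.325q = 60 + 0.24q → q* = 295.1327, p* = 130.8319.
The subsidy lowers effective supply by 74: p = 0.24q − 14.
New quantity: 226.75 − 0.325q = 0.24q − 14 → q' = 426.1062.
Overproduction Δq = 426.1062 − 295.1327 = 130.9735; wedge = subsidy = 74.
Deadweight loss = ½ × 130.9735 × 74 = $4846.02 thousand.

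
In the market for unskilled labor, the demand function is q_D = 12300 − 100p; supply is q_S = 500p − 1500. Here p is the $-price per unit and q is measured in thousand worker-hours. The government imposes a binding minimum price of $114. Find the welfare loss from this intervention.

$496860 thousand

In inverse form: demand p = 123 − 0.01q, supply p = 3 + 0.002q.
Competitive equilibrium: 123 − 0.01q = 3 + 0.002q → q* = 10000, p* = 23.
At the floor p = 114, quantity demanded = (123 − 114)/0.01 = 900.
Sellers' marginal cost at q' = 900: 3 + 0.002·900 = 4.8.
Δq = 10000 − 900 = 9100; wedge = 114 − 4.8 = 109.2.
Deadweight loss = ½ × 9100 × 109.2 = $496860 thousand.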